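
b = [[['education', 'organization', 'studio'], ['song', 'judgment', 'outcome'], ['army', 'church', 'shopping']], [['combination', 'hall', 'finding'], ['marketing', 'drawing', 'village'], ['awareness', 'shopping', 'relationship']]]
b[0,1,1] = 'judgment'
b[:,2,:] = [['army', 'church', 'shopping'], ['awareness', 'shopping', 'relationship']]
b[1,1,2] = 'village'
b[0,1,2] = 'outcome'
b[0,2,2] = 'shopping'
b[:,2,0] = ['army', 'awareness']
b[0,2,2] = 'shopping'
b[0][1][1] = 'judgment'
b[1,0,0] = 'combination'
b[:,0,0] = ['education', 'combination']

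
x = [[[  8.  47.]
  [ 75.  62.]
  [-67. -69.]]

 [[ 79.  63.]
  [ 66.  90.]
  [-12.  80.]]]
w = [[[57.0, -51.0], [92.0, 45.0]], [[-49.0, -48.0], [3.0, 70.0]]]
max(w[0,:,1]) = 45.0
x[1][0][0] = 79.0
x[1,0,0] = 79.0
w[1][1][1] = 70.0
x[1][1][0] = 66.0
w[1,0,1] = -48.0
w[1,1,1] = 70.0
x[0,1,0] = 75.0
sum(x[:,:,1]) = 273.0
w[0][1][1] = 45.0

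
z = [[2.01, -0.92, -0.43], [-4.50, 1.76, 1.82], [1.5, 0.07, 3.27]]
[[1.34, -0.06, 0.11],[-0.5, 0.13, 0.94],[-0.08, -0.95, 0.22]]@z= [[3.13, -1.33, -0.33],[-0.18, 0.75, 3.53],[4.44, -1.58, -0.98]]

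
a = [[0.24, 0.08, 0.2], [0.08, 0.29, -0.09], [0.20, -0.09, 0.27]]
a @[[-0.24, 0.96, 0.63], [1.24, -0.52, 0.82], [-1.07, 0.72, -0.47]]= [[-0.17, 0.33, 0.12], [0.44, -0.14, 0.33], [-0.45, 0.43, -0.07]]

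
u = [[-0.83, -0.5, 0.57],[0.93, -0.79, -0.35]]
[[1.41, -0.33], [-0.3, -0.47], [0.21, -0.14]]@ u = [[-1.48, -0.44, 0.92], [-0.19, 0.52, -0.01], [-0.30, 0.01, 0.17]]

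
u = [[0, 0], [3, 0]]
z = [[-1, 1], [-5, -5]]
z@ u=[[3, 0], [-15, 0]]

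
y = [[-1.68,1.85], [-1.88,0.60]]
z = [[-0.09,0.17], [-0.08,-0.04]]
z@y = [[-0.17, -0.06], [0.21, -0.17]]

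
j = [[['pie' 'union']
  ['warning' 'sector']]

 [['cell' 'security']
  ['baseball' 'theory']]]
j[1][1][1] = 'theory'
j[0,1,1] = 'sector'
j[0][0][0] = 'pie'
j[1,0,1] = 'security'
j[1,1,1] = 'theory'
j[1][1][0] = 'baseball'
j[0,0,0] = 'pie'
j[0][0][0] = 'pie'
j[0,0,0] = 'pie'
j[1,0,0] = 'cell'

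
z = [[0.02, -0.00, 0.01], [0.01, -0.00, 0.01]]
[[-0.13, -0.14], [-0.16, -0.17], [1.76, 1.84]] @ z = [[-0.0, 0.0, -0.0], [-0.00, 0.0, -0.00], [0.05, 0.0, 0.04]]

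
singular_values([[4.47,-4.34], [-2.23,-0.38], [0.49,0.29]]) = [6.39, 1.86]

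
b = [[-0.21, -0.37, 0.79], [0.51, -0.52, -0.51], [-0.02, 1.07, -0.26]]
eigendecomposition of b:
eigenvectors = [[0.83+0.00j, (-0.37-0.42j), -0.37+0.42j], [(0.23+0j), -0.19+0.53j, -0.19-0.53j], [0.51+0.00j, 0.60+0.00j, 0.60-0.00j]]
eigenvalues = [(0.18+0j), (-0.59+0.96j), (-0.59-0.96j)]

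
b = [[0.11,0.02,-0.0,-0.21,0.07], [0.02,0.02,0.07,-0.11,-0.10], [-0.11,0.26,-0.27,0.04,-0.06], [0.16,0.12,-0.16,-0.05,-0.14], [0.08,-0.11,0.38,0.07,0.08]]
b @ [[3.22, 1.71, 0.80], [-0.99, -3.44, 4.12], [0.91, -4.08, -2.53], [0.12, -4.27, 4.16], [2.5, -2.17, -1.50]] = [[0.48,0.86,-0.81], [-0.15,0.37,-0.39], [-1.0,-0.02,1.92], [-0.11,1.03,1.03], [0.92,-1.51,-1.18]]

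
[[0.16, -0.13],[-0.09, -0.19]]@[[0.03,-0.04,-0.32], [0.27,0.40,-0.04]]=[[-0.03, -0.06, -0.05], [-0.05, -0.07, 0.04]]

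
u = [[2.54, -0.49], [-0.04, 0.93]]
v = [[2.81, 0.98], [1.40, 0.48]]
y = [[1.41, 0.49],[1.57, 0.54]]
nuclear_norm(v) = 3.33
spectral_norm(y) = 2.23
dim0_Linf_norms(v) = [2.81, 0.98]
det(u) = 2.34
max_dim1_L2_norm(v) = 2.98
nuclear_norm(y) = 2.24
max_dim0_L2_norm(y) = 2.11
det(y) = -0.01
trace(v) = 3.29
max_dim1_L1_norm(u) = 3.03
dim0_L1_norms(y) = [2.98, 1.03]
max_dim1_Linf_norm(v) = 2.81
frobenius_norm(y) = 2.23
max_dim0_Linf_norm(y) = 1.57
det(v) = -0.02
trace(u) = 3.47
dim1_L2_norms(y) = [1.49, 1.66]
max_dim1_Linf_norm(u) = 2.54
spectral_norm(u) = 2.60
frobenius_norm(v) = 3.32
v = u @ y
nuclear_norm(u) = 3.50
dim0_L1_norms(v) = [4.21, 1.46]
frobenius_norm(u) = 2.75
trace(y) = 1.95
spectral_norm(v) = 3.32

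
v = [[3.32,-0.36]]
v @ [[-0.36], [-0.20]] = [[-1.12]]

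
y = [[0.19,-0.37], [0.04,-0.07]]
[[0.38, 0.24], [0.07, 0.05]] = y @ [[-0.50,  0.75], [-1.28,  -0.25]]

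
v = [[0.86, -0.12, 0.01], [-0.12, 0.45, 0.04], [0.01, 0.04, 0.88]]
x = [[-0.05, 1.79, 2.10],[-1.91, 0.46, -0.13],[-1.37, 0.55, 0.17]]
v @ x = [[0.17, 1.49, 1.82], [-0.91, 0.01, -0.3], [-1.28, 0.52, 0.17]]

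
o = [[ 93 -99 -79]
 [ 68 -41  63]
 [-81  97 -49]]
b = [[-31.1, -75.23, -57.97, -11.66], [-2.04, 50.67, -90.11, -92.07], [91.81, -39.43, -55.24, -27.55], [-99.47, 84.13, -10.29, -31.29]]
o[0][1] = -99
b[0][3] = -11.66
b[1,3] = -92.07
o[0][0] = 93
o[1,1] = -41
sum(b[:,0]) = -40.8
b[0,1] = -75.23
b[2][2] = -55.24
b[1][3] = -92.07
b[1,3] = -92.07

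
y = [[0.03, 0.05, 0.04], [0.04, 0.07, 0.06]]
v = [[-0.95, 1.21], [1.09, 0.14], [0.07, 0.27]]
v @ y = [[0.02, 0.04, 0.03], [0.04, 0.06, 0.05], [0.01, 0.02, 0.02]]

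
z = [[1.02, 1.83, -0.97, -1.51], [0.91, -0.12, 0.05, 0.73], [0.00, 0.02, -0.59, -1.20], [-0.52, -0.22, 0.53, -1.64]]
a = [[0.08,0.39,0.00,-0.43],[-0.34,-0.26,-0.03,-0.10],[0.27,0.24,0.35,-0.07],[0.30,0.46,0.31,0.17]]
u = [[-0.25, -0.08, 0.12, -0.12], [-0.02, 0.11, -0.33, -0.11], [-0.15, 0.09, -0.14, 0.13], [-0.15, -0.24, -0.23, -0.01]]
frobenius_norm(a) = 1.11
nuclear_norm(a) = 1.85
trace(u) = -0.29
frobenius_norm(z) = 3.75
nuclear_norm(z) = 6.33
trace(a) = 0.34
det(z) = -2.48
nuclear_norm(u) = 1.25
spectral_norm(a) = 0.93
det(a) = 0.02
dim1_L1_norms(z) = [5.33, 1.81, 1.81, 2.91]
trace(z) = -1.33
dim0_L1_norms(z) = [2.45, 2.19, 2.14, 5.08]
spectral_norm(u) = 0.46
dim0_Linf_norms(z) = [1.02, 1.83, 0.97, 1.64]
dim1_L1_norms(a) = [0.9, 0.73, 0.93, 1.24]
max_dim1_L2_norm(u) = 0.37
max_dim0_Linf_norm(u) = 0.33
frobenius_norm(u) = 0.66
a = z @ u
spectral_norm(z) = 3.02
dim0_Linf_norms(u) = [0.25, 0.24, 0.33, 0.13]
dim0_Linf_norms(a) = [0.34, 0.46, 0.35, 0.43]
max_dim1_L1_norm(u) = 0.63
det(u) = -0.01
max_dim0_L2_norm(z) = 2.63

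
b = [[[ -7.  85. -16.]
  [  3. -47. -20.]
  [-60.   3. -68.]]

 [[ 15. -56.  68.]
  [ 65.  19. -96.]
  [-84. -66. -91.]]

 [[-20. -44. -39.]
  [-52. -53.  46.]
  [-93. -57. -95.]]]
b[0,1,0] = 3.0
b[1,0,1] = -56.0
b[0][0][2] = -16.0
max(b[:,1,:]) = 65.0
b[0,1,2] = -20.0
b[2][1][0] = -52.0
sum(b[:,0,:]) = -14.0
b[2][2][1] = -57.0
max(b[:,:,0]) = 65.0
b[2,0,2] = -39.0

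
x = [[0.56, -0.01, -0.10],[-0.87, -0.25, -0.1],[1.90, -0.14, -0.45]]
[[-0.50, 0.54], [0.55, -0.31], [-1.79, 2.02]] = x @ [[-0.61, 1.02], [-0.73, -2.57], [1.63, 0.61]]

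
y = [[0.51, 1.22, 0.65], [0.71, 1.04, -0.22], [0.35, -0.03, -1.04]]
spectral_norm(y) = 1.85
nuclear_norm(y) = 3.11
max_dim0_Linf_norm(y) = 1.22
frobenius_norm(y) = 2.24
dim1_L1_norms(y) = [2.38, 1.97, 1.42]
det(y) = 0.00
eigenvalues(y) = [1.75, -0.0, -1.24]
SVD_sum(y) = [[0.64, 1.24, 0.33], [0.52, 1.01, 0.27], [-0.05, -0.1, -0.03]] + [[-0.13, -0.02, 0.32],[0.19, 0.03, -0.49],[0.40, 0.07, -1.01]] + [[-0.0, 0.00, -0.00],[0.00, -0.0, 0.0],[-0.00, 0.0, -0.00]]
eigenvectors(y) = [[-0.72, -0.82, -0.47], [-0.69, 0.50, 0.23], [-0.08, -0.29, 0.85]]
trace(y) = 0.51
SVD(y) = [[-0.77, 0.27, 0.57], [-0.63, -0.42, -0.65], [0.06, -0.87, 0.50]] @ diag([1.8498378382443041, 1.2602379015932357, 0.0006352853830718615]) @ [[-0.44, -0.87, -0.23], [-0.37, -0.06, 0.93], [-0.82, 0.5, -0.29]]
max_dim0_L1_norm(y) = 2.29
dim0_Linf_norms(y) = [0.71, 1.22, 1.04]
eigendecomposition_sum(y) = [[0.66, 1.13, 0.07], [0.64, 1.08, 0.06], [0.08, 0.13, 0.01]] + [[-0.0, 0.00, -0.00], [0.0, -0.00, 0.0], [-0.0, 0.00, -0.00]] + [[-0.15, 0.09, 0.58], [0.07, -0.04, -0.28], [0.27, -0.16, -1.05]]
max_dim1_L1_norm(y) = 2.38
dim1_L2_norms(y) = [1.47, 1.28, 1.1]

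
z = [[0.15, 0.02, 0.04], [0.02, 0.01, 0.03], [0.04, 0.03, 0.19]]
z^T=[[0.15, 0.02, 0.04], [0.02, 0.01, 0.03], [0.04, 0.03, 0.19]]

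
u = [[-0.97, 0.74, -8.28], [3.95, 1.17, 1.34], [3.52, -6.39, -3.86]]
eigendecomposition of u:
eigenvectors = [[0.68+0.00j, 0.68-0.00j, (-0.62+0j)],[-0.28-0.23j, -0.28+0.23j, (-0.72+0j)],[0.21-0.60j, 0.21+0.60j, 0.31+0.00j]]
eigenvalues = [(-3.83+6.99j), (-3.83-6.99j), (4+0j)]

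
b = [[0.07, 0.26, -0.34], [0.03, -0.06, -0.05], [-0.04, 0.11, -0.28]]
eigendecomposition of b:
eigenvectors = [[-0.98, -0.64, -0.18], [-0.17, -0.08, 0.82], [0.05, -0.76, 0.54]]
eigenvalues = [0.13, -0.3, -0.1]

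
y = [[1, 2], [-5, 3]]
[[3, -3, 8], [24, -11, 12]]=y @ [[-3, 1, 0], [3, -2, 4]]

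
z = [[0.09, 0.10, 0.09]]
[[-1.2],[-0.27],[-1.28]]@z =[[-0.11, -0.12, -0.11], [-0.02, -0.03, -0.02], [-0.12, -0.13, -0.12]]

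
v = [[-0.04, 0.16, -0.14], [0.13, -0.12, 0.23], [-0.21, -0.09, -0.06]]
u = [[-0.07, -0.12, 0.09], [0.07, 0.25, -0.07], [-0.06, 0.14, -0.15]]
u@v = [[-0.03, -0.0, -0.02],  [0.04, -0.01, 0.05],  [0.05, -0.01, 0.05]]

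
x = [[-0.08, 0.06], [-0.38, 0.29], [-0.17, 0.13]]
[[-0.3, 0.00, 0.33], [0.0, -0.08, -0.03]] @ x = [[-0.03, 0.02], [0.04, -0.03]]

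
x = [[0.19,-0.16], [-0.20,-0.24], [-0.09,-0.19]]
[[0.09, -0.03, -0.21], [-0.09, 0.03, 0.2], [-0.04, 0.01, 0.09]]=x @ [[0.48, -0.15, -1.06], [-0.01, 0.0, 0.03]]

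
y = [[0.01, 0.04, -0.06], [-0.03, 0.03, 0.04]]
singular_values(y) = [0.08, 0.05]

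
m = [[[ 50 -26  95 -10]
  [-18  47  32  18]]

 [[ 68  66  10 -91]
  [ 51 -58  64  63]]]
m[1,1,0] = 51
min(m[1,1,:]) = -58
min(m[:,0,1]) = -26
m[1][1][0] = 51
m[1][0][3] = -91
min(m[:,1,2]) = 32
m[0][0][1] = -26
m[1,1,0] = 51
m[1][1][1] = -58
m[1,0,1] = 66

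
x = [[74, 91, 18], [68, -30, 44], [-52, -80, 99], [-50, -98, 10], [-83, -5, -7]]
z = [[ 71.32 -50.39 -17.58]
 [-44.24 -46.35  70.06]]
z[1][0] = -44.24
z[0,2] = -17.58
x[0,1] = 91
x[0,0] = 74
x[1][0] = 68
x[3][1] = -98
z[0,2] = -17.58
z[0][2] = -17.58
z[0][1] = -50.39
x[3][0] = -50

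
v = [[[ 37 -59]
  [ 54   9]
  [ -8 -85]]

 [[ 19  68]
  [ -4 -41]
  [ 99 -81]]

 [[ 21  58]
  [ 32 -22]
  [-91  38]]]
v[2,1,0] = 32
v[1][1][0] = -4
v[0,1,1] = 9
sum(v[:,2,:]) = -128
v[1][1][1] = -41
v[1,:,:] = [[19, 68], [-4, -41], [99, -81]]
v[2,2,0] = -91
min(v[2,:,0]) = -91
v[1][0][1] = 68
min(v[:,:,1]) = -85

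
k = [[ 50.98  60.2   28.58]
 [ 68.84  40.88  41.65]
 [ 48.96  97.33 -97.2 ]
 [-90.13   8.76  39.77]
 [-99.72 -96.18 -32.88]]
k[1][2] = 41.65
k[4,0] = -99.72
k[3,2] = 39.77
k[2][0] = 48.96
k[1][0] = 68.84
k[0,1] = 60.2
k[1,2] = 41.65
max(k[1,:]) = 68.84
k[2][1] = 97.33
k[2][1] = 97.33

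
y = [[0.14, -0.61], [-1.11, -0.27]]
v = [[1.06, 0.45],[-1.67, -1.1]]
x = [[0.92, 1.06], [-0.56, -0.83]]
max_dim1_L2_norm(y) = 1.14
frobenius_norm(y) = 1.30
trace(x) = 0.09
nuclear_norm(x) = 1.82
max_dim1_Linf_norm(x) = 1.06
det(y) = -0.71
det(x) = -0.17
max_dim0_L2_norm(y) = 1.12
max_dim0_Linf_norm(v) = 1.67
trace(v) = -0.04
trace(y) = -0.13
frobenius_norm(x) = 1.72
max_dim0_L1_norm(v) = 2.73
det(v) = -0.41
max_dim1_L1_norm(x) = 1.98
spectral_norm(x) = 1.72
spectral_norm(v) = 2.30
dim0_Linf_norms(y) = [1.11, 0.61]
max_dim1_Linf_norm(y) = 1.11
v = y + x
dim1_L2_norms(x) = [1.4, 1.0]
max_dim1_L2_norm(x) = 1.4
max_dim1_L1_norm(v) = 2.77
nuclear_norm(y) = 1.77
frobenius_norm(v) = 2.31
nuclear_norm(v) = 2.48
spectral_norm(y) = 1.14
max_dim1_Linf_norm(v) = 1.67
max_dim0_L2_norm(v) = 1.98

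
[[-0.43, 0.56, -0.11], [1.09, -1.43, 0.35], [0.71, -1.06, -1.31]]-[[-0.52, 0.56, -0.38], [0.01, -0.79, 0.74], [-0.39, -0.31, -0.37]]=[[0.09, 0.00, 0.27], [1.08, -0.64, -0.39], [1.1, -0.75, -0.94]]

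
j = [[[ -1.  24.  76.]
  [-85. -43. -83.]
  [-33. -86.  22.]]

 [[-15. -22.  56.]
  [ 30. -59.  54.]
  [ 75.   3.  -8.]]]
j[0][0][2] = 76.0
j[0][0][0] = -1.0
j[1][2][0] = 75.0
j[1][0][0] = -15.0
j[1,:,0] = [-15.0, 30.0, 75.0]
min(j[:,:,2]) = -83.0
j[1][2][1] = 3.0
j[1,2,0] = 75.0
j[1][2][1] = 3.0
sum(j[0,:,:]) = -209.0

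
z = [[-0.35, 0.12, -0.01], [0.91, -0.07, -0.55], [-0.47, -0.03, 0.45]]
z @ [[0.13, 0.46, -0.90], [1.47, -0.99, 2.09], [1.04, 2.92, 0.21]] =[[0.12,-0.31,0.56], [-0.56,-1.12,-1.08], [0.36,1.13,0.45]]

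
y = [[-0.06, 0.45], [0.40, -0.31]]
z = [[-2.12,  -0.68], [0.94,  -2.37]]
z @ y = [[-0.14, -0.74], [-1.0, 1.16]]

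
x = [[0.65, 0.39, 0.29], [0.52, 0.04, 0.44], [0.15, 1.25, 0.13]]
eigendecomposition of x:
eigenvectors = [[-0.61,-0.62,-0.03], [-0.49,0.12,-0.52], [-0.62,0.78,0.85]]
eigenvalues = [1.26, 0.21, -0.64]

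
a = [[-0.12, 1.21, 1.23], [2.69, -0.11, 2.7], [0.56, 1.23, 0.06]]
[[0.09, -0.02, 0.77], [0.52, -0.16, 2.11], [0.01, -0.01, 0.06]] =a @ [[0.08, -0.03, 0.11], [-0.03, 0.01, -0.03], [0.11, -0.03, 0.67]]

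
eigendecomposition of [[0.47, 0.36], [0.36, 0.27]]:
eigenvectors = [[0.80, -0.61], [0.61, 0.80]]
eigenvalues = [0.74, -0.0]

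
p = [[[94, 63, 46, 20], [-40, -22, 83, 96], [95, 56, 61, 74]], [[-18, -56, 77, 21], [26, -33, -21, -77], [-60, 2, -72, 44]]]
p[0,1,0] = -40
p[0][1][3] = 96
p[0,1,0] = -40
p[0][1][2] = 83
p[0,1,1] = -22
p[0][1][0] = -40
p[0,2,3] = 74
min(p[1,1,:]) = -77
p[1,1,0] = 26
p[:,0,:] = [[94, 63, 46, 20], [-18, -56, 77, 21]]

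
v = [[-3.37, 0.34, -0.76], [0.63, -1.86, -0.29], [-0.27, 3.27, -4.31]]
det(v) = -30.45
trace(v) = -9.54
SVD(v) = [[-0.28, -0.94, 0.18], [0.19, 0.13, 0.97], [-0.94, 0.30, 0.15]] @ diag([5.649778915537413, 3.2707971685711463, 1.6475691450181567]) @ [[0.23, -0.63, 0.75],[0.97, 0.13, -0.19],[-0.02, -0.77, -0.64]]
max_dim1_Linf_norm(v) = 4.31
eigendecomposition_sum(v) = [[-1.59+0.00j, (2.34-0j), (-1.8-0j)],  [(0.1-0j), -0.14+0.00j, 0.11+0.00j],  [-2.54+0.00j, (3.74-0j), (-2.87-0j)]] + [[-0.89-0.04j, -1.00-1.09j, 0.52-0.01j], [0.27+1.01j, -0.86+1.50j, -0.20-0.57j], [(1.13+1.35j), -0.23+2.92j, (-0.72-0.73j)]] + [[(-0.89+0.04j), -1.00+1.09j, (0.52+0.01j)], [(0.27-1.01j), (-0.86-1.5j), (-0.2+0.57j)], [(1.13-1.35j), -0.23-2.92j, (-0.72+0.73j)]]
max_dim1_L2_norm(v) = 5.42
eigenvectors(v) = [[(-0.53+0j), (-0.27+0.29j), -0.27-0.29j], [(0.03+0j), 0.42+0.20j, (0.42-0.2j)], [-0.85+0.00j, 0.79+0.00j, (0.79-0j)]]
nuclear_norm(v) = 10.57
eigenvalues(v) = [(-4.6+0j), (-2.47+0.72j), (-2.47-0.72j)]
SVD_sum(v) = [[-0.36, 0.97, -1.16], [0.25, -0.68, 0.81], [-1.23, 3.33, -3.97]] + [[-3.0, -0.4, 0.59], [0.41, 0.06, -0.08], [0.96, 0.13, -0.19]] + [[-0.01, -0.23, -0.19], [-0.04, -1.23, -1.02], [-0.01, -0.19, -0.15]]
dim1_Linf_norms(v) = [3.37, 1.86, 4.31]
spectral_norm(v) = 5.65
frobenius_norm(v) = 6.73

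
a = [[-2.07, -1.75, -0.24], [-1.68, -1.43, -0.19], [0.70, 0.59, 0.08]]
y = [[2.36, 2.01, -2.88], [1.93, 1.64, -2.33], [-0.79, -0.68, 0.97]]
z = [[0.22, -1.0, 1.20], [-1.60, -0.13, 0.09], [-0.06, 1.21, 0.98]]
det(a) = -0.00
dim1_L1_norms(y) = [7.25, 5.9, 2.44]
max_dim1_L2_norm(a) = 2.72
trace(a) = -3.42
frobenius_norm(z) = 2.74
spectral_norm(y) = 5.64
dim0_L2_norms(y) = [3.15, 2.68, 3.83]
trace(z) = 1.07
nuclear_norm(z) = 4.74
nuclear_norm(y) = 5.66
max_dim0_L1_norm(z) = 2.34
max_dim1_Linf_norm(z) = 1.6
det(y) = 0.00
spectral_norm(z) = 1.63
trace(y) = 4.97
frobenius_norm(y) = 5.64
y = a @ z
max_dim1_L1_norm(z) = 2.42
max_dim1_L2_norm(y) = 4.23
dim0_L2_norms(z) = [1.62, 1.58, 1.55]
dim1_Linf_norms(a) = [2.07, 1.68, 0.7]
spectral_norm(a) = 3.63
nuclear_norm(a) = 3.64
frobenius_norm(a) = 3.63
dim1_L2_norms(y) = [4.23, 3.44, 1.42]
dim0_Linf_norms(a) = [2.07, 1.75, 0.24]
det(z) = -3.95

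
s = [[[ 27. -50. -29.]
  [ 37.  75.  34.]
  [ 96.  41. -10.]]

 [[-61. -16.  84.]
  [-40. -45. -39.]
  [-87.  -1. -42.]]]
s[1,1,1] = -45.0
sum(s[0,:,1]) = 66.0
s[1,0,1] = -16.0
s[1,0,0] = -61.0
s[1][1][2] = -39.0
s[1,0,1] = -16.0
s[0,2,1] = 41.0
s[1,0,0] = -61.0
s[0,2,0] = 96.0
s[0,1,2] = 34.0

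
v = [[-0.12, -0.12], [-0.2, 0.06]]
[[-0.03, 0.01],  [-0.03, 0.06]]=v @ [[0.19, -0.24], [0.08, 0.15]]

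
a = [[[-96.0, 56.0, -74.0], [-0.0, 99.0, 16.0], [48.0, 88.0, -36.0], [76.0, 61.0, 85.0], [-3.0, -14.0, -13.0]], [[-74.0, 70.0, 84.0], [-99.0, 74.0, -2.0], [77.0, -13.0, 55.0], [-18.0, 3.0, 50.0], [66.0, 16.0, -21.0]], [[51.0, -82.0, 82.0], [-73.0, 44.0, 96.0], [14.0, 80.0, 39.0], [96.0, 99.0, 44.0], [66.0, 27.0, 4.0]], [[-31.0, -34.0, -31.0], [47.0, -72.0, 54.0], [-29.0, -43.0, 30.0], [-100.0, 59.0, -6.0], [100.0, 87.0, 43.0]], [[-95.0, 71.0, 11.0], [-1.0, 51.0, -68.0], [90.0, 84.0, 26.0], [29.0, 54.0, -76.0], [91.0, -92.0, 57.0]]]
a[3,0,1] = -34.0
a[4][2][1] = 84.0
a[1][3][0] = -18.0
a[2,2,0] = 14.0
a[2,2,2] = 39.0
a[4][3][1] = 54.0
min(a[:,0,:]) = -96.0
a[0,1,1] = 99.0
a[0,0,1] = 56.0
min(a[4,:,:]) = -95.0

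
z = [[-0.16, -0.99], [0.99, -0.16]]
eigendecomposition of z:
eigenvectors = [[0.71+0.00j,(0.71-0j)], [-0.71j,0.00+0.71j]]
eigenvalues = [(-0.16+0.99j), (-0.16-0.99j)]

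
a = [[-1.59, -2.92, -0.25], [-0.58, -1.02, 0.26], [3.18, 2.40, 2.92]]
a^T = [[-1.59, -0.58, 3.18], [-2.92, -1.02, 2.4], [-0.25, 0.26, 2.92]]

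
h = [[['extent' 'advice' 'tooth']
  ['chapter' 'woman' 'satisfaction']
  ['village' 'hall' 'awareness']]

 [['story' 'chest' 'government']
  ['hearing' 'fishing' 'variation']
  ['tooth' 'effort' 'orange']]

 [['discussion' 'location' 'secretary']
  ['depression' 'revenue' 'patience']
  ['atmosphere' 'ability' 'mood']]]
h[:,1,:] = [['chapter', 'woman', 'satisfaction'], ['hearing', 'fishing', 'variation'], ['depression', 'revenue', 'patience']]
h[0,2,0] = 'village'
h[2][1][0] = 'depression'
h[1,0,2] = 'government'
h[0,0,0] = 'extent'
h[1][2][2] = 'orange'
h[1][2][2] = 'orange'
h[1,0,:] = ['story', 'chest', 'government']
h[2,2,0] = 'atmosphere'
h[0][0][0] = 'extent'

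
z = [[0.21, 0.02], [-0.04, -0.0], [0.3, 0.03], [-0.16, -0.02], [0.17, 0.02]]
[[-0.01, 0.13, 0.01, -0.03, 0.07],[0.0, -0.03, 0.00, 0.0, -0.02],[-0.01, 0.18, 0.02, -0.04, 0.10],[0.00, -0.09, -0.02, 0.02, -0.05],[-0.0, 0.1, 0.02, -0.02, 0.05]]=z@[[-0.1, 0.78, -0.09, -0.04, 0.38], [0.74, -1.87, 1.62, -0.87, -0.56]]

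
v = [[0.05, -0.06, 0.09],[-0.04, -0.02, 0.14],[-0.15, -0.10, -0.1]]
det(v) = 0.002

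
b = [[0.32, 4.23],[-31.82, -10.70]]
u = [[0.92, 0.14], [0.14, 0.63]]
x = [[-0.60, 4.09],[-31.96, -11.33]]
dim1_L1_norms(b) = [4.55, 42.52]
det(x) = 137.51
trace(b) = -10.38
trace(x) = -11.93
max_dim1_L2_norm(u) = 0.93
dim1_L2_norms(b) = [4.24, 33.57]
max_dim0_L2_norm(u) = 0.93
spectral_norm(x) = 33.92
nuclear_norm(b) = 37.51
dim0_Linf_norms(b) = [31.82, 10.7]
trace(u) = 1.55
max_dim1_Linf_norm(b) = 31.82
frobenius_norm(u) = 1.13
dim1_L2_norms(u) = [0.93, 0.65]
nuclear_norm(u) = 1.55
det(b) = 131.17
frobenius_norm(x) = 34.16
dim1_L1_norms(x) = [4.69, 43.29]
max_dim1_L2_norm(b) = 33.57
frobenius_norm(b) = 33.84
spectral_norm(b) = 33.61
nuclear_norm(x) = 37.97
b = u + x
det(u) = 0.56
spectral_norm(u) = 0.98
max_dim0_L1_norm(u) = 1.06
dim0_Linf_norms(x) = [31.96, 11.33]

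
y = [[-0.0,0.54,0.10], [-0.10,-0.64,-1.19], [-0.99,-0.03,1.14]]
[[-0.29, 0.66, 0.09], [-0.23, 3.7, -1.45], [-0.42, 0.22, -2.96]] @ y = [[-0.16, -0.58, -0.71], [1.07, -2.45, -6.08], [2.91, -0.28, -3.68]]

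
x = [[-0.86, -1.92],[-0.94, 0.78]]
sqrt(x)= [[(0.3+0.97j),-0.76+0.77j],[(-0.37+0.38j),(0.94+0.3j)]]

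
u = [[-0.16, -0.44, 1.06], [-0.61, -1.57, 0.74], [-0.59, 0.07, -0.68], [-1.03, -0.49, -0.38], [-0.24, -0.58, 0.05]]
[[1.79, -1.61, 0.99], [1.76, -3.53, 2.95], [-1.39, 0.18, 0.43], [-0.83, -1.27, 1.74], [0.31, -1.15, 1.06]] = u@[[0.54,0.74,-1.13], [-0.62,1.61,-1.34], [1.51,-0.74,0.21]]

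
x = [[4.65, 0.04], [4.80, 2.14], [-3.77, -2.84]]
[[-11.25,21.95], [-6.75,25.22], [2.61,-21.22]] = x @ [[-2.44, 4.71], [2.32, 1.22]]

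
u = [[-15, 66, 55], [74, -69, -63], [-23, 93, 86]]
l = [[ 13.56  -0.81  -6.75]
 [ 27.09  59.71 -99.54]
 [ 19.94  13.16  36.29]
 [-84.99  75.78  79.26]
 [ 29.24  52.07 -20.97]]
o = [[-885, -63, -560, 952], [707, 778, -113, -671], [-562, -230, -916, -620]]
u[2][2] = 86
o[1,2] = -113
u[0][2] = 55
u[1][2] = -63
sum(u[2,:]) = 156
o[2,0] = -562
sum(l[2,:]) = 69.39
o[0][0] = -885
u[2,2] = 86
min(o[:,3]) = -671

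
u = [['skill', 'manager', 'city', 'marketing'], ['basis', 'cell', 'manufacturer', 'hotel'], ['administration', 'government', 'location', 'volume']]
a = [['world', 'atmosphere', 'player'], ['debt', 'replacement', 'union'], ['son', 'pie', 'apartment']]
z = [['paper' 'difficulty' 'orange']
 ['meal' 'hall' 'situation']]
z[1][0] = 'meal'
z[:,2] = ['orange', 'situation']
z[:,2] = ['orange', 'situation']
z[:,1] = ['difficulty', 'hall']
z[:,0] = ['paper', 'meal']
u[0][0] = 'skill'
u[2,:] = ['administration', 'government', 'location', 'volume']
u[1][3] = 'hotel'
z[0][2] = 'orange'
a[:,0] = ['world', 'debt', 'son']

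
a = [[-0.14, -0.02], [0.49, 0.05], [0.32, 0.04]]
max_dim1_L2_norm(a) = 0.49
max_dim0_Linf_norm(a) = 0.49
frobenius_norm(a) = 0.61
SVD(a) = [[-0.23, -0.58],[0.81, -0.56],[0.53, 0.59]] @ diag([0.6054267150585728, 0.0076480516071513625]) @ [[0.99, 0.11],[-0.11, 0.99]]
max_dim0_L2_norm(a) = 0.6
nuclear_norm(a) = 0.61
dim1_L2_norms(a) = [0.14, 0.49, 0.32]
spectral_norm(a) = 0.61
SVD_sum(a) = [[-0.14,-0.02], [0.49,0.05], [0.32,0.04]] + [[0.0, -0.0],[0.00, -0.0],[-0.00, 0.0]]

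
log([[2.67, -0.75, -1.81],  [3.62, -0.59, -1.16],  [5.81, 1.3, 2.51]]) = [[(1.51+0.05j), -0.15-0.06j, (-0.5+0.01j)], [3.23-2.60j, -1.80+2.86j, (0.14-0.52j)], [(0.58+1.16j), (1.45-1.27j), (1.31+0.23j)]]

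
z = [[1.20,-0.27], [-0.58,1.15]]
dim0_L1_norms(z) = [1.78, 1.42]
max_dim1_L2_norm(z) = 1.29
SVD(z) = [[-0.68, 0.73], [0.73, 0.68]] @ diag([1.610913970476197, 0.7594446521798767]) @ [[-0.77,0.64],[0.64,0.77]]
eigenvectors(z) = [[0.59,0.54], [-0.81,0.84]]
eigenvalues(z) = [1.57, 0.78]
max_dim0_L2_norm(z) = 1.33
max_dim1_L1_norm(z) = 1.73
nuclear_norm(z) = 2.37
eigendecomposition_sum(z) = [[0.84, -0.54], [-1.15, 0.74]] + [[0.36,0.27],[0.57,0.41]]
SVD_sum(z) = [[0.85,-0.7],[-0.91,0.75]] + [[0.35, 0.43], [0.33, 0.4]]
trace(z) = 2.35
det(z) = 1.22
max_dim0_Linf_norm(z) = 1.2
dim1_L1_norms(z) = [1.47, 1.73]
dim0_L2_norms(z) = [1.33, 1.18]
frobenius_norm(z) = 1.78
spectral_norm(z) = 1.61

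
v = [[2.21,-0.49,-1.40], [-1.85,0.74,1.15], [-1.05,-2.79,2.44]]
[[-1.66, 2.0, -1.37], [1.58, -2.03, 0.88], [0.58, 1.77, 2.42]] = v @ [[-0.02,0.43,-1.11], [0.62,-1.11,-0.86], [0.94,-0.36,-0.47]]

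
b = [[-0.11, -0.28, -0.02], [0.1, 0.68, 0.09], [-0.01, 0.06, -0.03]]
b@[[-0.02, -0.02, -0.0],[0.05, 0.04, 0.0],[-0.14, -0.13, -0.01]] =[[-0.01, -0.01, 0.00], [0.02, 0.01, -0.0], [0.01, 0.01, 0.00]]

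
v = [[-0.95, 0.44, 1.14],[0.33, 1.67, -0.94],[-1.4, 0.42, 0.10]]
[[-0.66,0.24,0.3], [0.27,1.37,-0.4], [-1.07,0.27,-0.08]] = v@[[0.78, 0.04, 0.06], [0.04, 0.78, -0.06], [0.06, -0.06, 0.34]]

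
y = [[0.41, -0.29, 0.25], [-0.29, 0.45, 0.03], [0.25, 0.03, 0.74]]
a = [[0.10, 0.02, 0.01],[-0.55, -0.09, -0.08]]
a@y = [[0.04, -0.02, 0.03], [-0.22, 0.12, -0.20]]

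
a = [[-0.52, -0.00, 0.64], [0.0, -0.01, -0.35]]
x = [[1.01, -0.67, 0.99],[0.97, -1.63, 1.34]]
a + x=[[0.49, -0.67, 1.63], [0.97, -1.64, 0.99]]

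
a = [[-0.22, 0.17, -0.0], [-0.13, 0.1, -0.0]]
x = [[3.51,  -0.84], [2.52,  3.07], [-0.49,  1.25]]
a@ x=[[-0.34, 0.71], [-0.2, 0.42]]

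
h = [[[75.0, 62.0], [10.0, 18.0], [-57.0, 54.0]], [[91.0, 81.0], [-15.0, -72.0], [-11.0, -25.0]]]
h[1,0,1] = 81.0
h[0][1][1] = 18.0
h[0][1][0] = 10.0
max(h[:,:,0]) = 91.0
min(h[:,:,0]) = -57.0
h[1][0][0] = 91.0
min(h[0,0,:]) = 62.0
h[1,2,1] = -25.0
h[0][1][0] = 10.0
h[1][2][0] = -11.0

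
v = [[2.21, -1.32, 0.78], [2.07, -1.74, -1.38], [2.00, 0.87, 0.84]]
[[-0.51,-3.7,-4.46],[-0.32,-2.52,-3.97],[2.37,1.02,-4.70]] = v @ [[0.75, -0.03, -2.20], [1.4, 2.18, -0.32], [-0.41, -0.97, -0.02]]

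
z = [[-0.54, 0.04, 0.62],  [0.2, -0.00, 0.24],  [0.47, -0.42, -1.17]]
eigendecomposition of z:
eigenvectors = [[0.56+0.00j, 0.12-0.49j, 0.12+0.49j],[0.06+0.00j, -0.76+0.00j, (-0.76-0j)],[(-0.83+0j), 0.30-0.28j, 0.30+0.28j]]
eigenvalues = [(-1.46+0j), (-0.13+0.22j), (-0.13-0.22j)]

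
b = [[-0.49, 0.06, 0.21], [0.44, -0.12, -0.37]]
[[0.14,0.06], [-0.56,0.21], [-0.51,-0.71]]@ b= [[-0.04, 0.0, 0.01], [0.37, -0.06, -0.20], [-0.06, 0.05, 0.16]]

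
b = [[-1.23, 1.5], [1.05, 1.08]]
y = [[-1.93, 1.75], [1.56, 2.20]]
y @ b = [[4.21, -1.0], [0.39, 4.72]]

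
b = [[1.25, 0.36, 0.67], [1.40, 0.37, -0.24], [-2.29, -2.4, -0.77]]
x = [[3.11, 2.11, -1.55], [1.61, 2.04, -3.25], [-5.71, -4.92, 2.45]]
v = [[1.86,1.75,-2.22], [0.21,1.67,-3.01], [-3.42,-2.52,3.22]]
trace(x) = 7.60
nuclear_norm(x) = 12.18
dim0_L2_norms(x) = [6.7, 5.73, 4.36]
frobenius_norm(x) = 9.83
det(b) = -2.17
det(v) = 1.22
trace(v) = 6.75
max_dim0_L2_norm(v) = 4.94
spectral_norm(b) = 3.83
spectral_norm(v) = 6.95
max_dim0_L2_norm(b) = 2.96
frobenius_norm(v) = 7.19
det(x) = -9.13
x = b + v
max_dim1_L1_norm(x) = 13.08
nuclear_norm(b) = 5.36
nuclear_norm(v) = 8.89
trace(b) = 0.85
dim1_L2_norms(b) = [1.46, 1.47, 3.41]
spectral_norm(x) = 9.58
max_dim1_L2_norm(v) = 5.33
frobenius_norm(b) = 3.99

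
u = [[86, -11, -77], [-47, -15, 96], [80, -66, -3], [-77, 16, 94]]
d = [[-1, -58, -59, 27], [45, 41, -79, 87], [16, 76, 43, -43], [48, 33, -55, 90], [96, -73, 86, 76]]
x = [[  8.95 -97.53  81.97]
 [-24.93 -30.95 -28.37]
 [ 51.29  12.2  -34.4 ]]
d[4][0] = 96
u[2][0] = 80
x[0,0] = 8.95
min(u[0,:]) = -77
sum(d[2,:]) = 92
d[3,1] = 33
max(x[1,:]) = -24.93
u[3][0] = -77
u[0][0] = 86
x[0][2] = 81.97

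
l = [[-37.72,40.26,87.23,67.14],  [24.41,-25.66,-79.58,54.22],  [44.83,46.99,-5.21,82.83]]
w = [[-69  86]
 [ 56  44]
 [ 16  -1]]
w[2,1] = -1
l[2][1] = 46.99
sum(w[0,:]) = 17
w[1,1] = 44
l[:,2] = [87.23, -79.58, -5.21]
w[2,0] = 16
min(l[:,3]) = 54.22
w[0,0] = -69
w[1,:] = [56, 44]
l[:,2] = [87.23, -79.58, -5.21]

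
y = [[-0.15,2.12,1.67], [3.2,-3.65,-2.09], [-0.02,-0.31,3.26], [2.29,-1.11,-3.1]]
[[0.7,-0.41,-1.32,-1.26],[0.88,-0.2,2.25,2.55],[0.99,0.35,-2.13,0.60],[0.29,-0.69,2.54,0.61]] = y @ [[0.62, -0.33, 0.17, 0.1], [0.12, -0.28, -0.09, -0.68], [0.32, 0.08, -0.66, 0.12]]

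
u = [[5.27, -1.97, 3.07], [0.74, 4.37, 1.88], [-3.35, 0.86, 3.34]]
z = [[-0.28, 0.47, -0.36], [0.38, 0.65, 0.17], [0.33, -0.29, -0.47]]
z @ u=[[0.08, 2.3, -1.18], [1.91, 2.24, 2.96], [3.10, -2.32, -1.10]]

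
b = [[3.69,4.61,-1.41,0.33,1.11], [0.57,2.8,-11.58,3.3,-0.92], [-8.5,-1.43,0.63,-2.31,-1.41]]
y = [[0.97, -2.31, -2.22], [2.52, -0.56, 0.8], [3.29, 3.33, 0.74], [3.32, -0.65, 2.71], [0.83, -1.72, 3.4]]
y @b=[[21.13, 1.18, 23.98, -2.17, 6.33], [2.18, 8.91, 3.44, -2.86, 2.18], [7.75, 23.43, -42.73, 10.37, -0.46], [-11.15, 9.61, 4.55, -7.31, 0.46], [-26.82, -5.85, 20.89, -13.26, -2.29]]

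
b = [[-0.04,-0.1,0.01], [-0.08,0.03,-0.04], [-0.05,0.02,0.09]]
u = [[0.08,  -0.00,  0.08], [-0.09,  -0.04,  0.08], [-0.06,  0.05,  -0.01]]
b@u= [[0.01, 0.0, -0.01], [-0.01, -0.00, -0.0], [-0.01, 0.00, -0.00]]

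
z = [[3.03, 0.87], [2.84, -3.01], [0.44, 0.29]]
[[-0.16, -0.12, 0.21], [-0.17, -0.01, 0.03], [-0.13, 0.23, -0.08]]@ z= [[-0.73, 0.28], [-0.53, -0.11], [0.22, -0.83]]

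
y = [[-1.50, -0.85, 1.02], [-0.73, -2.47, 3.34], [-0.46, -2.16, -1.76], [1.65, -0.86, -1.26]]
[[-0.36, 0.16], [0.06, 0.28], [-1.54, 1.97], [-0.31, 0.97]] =y @ [[0.27, -0.01], [0.37, -0.61], [0.35, -0.37]]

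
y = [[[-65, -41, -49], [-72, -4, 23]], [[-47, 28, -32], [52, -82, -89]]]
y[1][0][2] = -32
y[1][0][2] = -32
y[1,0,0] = -47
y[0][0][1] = -41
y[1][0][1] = 28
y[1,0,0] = -47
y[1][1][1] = -82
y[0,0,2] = -49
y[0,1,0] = -72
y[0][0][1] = -41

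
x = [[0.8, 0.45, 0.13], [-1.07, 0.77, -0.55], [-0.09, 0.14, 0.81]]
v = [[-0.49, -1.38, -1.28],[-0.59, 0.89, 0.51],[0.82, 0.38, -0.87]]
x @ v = [[-0.55, -0.65, -0.91], [-0.38, 1.95, 2.24], [0.63, 0.56, -0.52]]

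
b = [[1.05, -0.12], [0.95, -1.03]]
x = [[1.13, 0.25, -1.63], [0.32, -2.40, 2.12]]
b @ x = [[1.15, 0.55, -1.97], [0.74, 2.71, -3.73]]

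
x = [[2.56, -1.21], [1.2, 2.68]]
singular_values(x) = [2.94, 2.82]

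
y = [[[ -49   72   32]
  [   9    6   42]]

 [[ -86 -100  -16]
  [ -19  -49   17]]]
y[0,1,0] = 9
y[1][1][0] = -19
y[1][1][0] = -19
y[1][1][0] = -19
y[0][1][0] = 9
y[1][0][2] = -16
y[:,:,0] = [[-49, 9], [-86, -19]]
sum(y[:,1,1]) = -43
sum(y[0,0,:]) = 55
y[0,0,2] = 32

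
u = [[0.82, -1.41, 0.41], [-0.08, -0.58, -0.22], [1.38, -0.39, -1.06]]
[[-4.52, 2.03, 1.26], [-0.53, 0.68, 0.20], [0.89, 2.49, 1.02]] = u @ [[-0.78,0.99,0.68], [2.0,-1.06,-0.47], [-2.59,-0.67,0.10]]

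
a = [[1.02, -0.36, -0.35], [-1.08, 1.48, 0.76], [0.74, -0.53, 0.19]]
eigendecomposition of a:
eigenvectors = [[0.29, -0.27, 0.03], [-0.79, -0.81, -0.68], [0.54, 0.53, 0.73]]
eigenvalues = [1.35, 0.62, 0.72]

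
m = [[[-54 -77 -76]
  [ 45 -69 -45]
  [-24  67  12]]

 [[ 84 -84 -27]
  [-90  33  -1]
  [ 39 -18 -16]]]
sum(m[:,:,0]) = 0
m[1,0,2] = -27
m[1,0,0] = 84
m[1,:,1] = [-84, 33, -18]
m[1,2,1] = -18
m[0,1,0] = 45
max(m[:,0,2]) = -27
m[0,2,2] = 12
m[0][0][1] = -77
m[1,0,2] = -27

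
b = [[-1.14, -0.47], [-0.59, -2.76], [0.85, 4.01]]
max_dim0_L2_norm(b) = 4.89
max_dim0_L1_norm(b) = 7.24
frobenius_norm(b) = 5.13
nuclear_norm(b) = 6.03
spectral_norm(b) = 5.03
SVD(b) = [[-0.14,0.99], [-0.56,-0.08], [0.81,0.12]] @ diag([5.027371145216238, 1.0071441645798105]) @ [[0.24, 0.97],  [-0.97, 0.24]]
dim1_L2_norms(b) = [1.23, 2.82, 4.1]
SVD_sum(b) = [[-0.17, -0.71], [-0.67, -2.74], [0.97, 3.98]] + [[-0.97, 0.24], [0.08, -0.02], [-0.12, 0.03]]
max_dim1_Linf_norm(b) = 4.01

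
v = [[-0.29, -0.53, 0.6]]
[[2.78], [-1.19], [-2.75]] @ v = [[-0.81, -1.47, 1.67],[0.35, 0.63, -0.71],[0.80, 1.46, -1.65]]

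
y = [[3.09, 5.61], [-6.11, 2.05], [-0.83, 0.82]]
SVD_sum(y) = [[4.45, 1.46], [-4.91, -1.61], [-0.51, -0.17]] + [[-1.36, 4.15], [-1.20, 3.66], [-0.32, 0.99]]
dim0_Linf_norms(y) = [6.11, 5.61]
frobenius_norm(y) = 9.16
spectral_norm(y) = 6.99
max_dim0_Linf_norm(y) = 6.11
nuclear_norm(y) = 12.91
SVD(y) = [[-0.67, -0.74], [0.74, -0.65], [0.08, -0.18]] @ diag([6.994602221254471, 5.915373172203257]) @ [[-0.95,-0.31], [0.31,-0.95]]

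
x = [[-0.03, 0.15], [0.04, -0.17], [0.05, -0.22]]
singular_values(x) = [0.32, 0.0]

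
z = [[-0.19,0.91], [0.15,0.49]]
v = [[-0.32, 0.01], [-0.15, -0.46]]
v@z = [[0.06, -0.29], [-0.04, -0.36]]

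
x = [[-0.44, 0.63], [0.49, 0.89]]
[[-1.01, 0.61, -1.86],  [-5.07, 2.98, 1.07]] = x @ [[-3.28, 1.9, 3.32], [-3.89, 2.3, -0.63]]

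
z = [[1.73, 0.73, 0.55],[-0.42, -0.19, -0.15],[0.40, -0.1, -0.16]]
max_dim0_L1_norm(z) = 2.55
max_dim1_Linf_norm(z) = 1.73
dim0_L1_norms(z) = [2.55, 1.02, 0.86]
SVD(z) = [[-0.96, 0.12, -0.25],[0.24, -0.08, -0.97],[-0.14, -0.99, 0.05]] @ diag([2.034315350344167, 0.34707000996302256, 0.001861058396974454]) @ [[-0.89, -0.36, -0.27], [-0.44, 0.58, 0.68], [0.09, -0.73, 0.68]]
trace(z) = 1.38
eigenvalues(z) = [1.68, 0.0, -0.3]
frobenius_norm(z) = 2.06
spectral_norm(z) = 2.03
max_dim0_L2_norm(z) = 1.82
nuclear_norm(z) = 2.38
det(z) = -0.00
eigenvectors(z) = [[0.95, 0.09, -0.30], [-0.23, -0.73, 0.13], [0.22, 0.68, 0.94]]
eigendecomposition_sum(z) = [[1.73, 0.65, 0.46], [-0.42, -0.16, -0.11], [0.4, 0.15, 0.11]] + [[-0.00, -0.0, 0.0], [0.0, 0.00, -0.00], [-0.0, -0.0, 0.00]] + [[-0.00, 0.08, 0.09], [0.00, -0.03, -0.04], [0.00, -0.25, -0.27]]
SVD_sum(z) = [[1.75, 0.71, 0.52], [-0.43, -0.17, -0.13], [0.25, 0.10, 0.07]] + [[-0.02, 0.02, 0.03],[0.01, -0.02, -0.02],[0.15, -0.2, -0.23]] + [[-0.00, 0.0, -0.0], [-0.00, 0.00, -0.0], [0.00, -0.0, 0.0]]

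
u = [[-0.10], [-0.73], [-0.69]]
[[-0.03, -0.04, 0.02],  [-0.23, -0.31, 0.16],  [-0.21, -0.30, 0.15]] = u @ [[0.31, 0.43, -0.22]]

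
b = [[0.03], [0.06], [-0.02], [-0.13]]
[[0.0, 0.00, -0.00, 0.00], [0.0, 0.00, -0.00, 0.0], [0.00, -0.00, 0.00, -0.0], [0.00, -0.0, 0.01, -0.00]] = b@[[-0.00, 0.01, -0.08, 0.01]]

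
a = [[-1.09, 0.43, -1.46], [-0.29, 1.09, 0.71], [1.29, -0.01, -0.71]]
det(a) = 3.19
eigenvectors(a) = [[(0.73+0j), 0.73-0.00j, 0.13+0.00j],[(-0.02+0.22j), (-0.02-0.22j), 0.99+0.00j],[-0.09-0.64j, (-0.09+0.64j), (0.09+0j)]]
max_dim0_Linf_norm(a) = 1.46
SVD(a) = [[-0.97, -0.18, -0.17], [0.02, 0.65, -0.76], [0.24, -0.74, -0.63]] @ diag([1.8979857964269988, 1.690825381984571, 0.9939614902993481]) @ [[0.72, -0.21, 0.66], [-0.56, 0.38, 0.73], [-0.41, -0.9, 0.15]]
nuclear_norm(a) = 4.58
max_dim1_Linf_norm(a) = 1.46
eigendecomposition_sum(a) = [[(-0.55+0.64j), 0.14-0.04j, (-0.75-0.53j)], [(-0.18-0.18j), (0.01+0.04j), (0.17-0.21j)], [(0.64+0.41j), -0.05-0.12j, -0.37+0.74j]] + [[-0.55-0.64j, (0.14+0.04j), -0.75+0.53j], [-0.18+0.18j, (0.01-0.04j), (0.17+0.21j)], [0.64-0.41j, -0.05+0.12j, (-0.37-0.74j)]] + [[(0.01-0j),(0.15+0j),0.05-0.00j], [0.07-0.00j,(1.07+0j),0.36-0.00j], [0.01-0.00j,(0.1+0j),(0.03-0j)]]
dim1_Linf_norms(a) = [1.46, 1.09, 1.29]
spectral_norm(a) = 1.90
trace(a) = -0.71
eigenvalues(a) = [(-0.91+1.42j), (-0.91-1.42j), (1.11+0j)]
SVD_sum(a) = [[-1.33,  0.39,  -1.22], [0.02,  -0.01,  0.02], [0.33,  -0.1,  0.31]] + [[0.17, -0.11, -0.22],[-0.62, 0.41, 0.81],[0.70, -0.47, -0.92]] + [[0.07, 0.15, -0.03],  [0.31, 0.68, -0.12],  [0.25, 0.56, -0.10]]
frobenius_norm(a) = 2.73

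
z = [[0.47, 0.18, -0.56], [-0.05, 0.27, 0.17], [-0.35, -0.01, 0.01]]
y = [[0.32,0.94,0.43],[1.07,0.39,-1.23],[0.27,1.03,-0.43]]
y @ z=[[-0.05,0.31,-0.02], [0.91,0.31,-0.55], [0.23,0.33,0.02]]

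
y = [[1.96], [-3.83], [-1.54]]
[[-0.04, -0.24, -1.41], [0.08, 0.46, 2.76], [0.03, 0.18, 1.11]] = y@[[-0.02, -0.12, -0.72]]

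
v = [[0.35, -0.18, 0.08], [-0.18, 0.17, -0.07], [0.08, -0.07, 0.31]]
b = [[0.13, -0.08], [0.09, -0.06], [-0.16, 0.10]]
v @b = [[0.02, -0.01], [0.0, -0.00], [-0.05, 0.03]]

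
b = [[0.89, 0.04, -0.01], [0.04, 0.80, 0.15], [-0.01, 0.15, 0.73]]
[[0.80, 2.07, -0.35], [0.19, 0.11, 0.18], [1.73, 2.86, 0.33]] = b @ [[0.94, 2.41, -0.4], [-0.26, -0.75, 0.17], [2.43, 4.11, 0.41]]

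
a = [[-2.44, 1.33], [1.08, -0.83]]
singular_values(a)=[3.09, 0.19]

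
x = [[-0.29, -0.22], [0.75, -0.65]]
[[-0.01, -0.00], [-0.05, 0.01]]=x @[[-0.02, 0.01],[0.05, -0.01]]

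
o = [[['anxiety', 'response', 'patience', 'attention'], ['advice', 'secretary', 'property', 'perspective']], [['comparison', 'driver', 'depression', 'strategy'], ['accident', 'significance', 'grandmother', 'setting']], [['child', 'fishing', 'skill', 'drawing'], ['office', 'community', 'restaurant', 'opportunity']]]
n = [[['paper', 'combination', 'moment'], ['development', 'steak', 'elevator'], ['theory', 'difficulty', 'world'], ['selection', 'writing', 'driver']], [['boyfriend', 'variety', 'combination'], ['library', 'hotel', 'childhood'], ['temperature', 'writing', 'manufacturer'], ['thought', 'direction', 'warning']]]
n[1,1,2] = 'childhood'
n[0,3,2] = 'driver'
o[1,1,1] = 'significance'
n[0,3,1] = 'writing'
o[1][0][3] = 'strategy'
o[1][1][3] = 'setting'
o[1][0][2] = 'depression'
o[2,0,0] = 'child'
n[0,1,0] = 'development'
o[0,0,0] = 'anxiety'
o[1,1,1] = 'significance'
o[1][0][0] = 'comparison'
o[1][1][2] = 'grandmother'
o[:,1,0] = ['advice', 'accident', 'office']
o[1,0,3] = 'strategy'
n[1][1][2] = 'childhood'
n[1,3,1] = 'direction'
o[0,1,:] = ['advice', 'secretary', 'property', 'perspective']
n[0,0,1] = 'combination'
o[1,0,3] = 'strategy'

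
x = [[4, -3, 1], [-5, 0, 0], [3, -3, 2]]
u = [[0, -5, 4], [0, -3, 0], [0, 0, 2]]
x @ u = [[0, -11, 18], [0, 25, -20], [0, -6, 16]]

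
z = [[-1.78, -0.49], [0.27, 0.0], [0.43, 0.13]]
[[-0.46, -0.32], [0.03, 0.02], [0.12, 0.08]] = z@ [[0.11,0.08], [0.53,0.36]]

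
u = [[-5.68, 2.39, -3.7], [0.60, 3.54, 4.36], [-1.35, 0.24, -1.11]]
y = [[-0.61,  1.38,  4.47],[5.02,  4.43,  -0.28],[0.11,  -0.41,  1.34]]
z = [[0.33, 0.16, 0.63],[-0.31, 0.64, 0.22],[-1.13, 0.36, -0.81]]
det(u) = -2.43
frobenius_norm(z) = 1.77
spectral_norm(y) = 6.71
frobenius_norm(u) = 9.31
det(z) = 0.11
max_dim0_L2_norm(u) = 5.87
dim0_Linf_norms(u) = [5.68, 3.54, 4.36]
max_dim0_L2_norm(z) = 1.22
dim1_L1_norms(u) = [11.77, 8.5, 2.7]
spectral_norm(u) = 7.73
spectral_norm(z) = 1.57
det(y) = -24.25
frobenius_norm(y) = 8.31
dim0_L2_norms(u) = [5.87, 4.28, 5.83]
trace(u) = -3.25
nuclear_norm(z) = 2.47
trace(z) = 0.16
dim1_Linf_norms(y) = [4.47, 5.02, 1.34]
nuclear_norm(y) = 12.31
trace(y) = 5.16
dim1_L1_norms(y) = [6.46, 9.73, 1.86]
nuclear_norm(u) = 12.98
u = y @ z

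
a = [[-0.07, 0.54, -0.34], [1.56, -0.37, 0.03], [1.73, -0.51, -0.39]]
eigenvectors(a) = [[(-0.46+0j), -0.03+0.18j, -0.03-0.18j],  [-0.79+0.00j, (0.41-0.23j), 0.41+0.23j],  [-0.41+0.00j, 0.86+0.00j, 0.86-0.00j]]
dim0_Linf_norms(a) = [1.73, 0.54, 0.39]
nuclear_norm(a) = 3.32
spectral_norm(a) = 2.43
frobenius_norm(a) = 2.53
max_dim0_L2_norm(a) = 2.33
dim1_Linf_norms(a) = [0.54, 1.56, 1.73]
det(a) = 0.40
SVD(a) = [[-0.07,-0.97,-0.21], [0.65,0.11,-0.75], [0.75,-0.19,0.63]] @ diag([2.434003275347467, 0.6298792221050299, 0.2597695539476525]) @ [[0.96, -0.27, -0.1], [-0.14, -0.74, 0.65], [-0.25, -0.61, -0.75]]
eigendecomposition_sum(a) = [[(0.27+0j),0.21+0.00j,-0.09+0.00j], [0.47+0.00j,(0.36+0j),-0.16+0.00j], [(0.25+0j),0.19+0.00j,-0.08+0.00j]] + [[-0.17+0.13j, 0.16-0.05j, -0.12-0.05j], [(0.55+0.14j), (-0.37-0.26j), (0.09+0.34j)], [(0.74+0.71j), -0.35-0.74j, (-0.15+0.63j)]] + [[-0.17-0.13j, 0.16+0.05j, -0.12+0.05j], [(0.55-0.14j), -0.37+0.26j, 0.09-0.34j], [(0.74-0.71j), -0.35+0.74j, -0.15-0.63j]]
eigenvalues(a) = [(0.55+0j), (-0.69+0.49j), (-0.69-0.49j)]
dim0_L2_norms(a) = [2.33, 0.83, 0.52]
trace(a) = -0.83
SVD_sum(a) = [[-0.17, 0.05, 0.02],[1.52, -0.44, -0.16],[1.75, -0.5, -0.19]] + [[0.09, 0.46, -0.4], [-0.01, -0.05, 0.05], [0.02, 0.09, -0.08]] + [[0.01, 0.03, 0.04], [0.05, 0.12, 0.15], [-0.04, -0.10, -0.12]]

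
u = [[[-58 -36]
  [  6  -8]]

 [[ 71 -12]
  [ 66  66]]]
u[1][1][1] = 66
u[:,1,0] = [6, 66]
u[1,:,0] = [71, 66]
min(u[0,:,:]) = -58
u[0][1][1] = -8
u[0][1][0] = 6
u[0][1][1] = -8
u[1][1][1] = 66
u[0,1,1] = -8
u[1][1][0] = 66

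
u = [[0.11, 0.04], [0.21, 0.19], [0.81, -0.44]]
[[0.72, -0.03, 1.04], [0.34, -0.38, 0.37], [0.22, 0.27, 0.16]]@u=[[0.92, -0.43], [0.26, -0.22], [0.21, -0.01]]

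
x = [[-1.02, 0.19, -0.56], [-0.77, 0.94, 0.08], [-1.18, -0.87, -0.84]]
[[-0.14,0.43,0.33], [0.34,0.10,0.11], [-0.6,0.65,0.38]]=x @ [[0.01,-0.26,-0.1], [0.34,-0.08,0.07], [0.35,-0.33,-0.38]]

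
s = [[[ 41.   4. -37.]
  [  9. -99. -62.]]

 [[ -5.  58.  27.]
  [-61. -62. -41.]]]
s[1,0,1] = 58.0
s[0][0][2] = -37.0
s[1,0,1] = 58.0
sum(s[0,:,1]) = -95.0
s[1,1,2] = -41.0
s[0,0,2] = -37.0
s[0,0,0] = 41.0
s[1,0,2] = 27.0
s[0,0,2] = -37.0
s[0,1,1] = -99.0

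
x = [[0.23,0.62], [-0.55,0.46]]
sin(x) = [[0.28, 0.62], [-0.55, 0.51]]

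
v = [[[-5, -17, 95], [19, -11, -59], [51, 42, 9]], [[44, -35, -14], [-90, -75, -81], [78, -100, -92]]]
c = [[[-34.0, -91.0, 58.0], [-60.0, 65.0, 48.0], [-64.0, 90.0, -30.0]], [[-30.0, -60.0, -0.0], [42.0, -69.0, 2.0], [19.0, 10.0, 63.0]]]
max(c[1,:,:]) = 63.0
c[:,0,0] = [-34.0, -30.0]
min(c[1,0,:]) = -60.0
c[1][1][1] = -69.0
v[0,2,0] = 51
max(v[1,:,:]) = 78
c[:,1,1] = [65.0, -69.0]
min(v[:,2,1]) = -100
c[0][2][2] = -30.0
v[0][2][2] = 9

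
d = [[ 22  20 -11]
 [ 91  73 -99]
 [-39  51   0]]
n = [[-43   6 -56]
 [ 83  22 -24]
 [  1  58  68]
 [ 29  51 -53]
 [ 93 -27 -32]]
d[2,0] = -39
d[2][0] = -39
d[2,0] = -39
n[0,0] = -43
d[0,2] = -11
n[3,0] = 29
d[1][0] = 91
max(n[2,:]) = 68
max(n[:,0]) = 93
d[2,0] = -39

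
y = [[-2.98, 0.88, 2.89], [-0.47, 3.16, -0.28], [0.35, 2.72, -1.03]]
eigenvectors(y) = [[0.98, 0.71, 0.4], [0.06, 0.17, 0.72], [-0.20, 0.68, 0.57]]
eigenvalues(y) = [-3.53, -0.0, 2.68]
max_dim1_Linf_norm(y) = 3.16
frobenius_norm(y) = 6.07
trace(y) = -0.85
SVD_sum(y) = [[-1.8, 2.53, 1.26], [-1.36, 1.91, 0.95], [-0.79, 1.11, 0.56]] + [[-1.18, -1.65, 1.63], [0.89, 1.25, -1.23], [1.14, 1.61, -1.58]] + [[-0.0, -0.00, -0.00], [0.0, 0.0, 0.00], [-0.00, -0.0, -0.00]]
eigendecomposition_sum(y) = [[-2.81,-0.91,3.16],[-0.17,-0.06,0.19],[0.58,0.19,-0.65]] + [[-0.00, 0.00, -0.00],[-0.00, 0.00, -0.0],[-0.0, 0.00, -0.0]] + [[-0.17,1.79,-0.26], [-0.30,3.22,-0.47], [-0.23,2.53,-0.37]]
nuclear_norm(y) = 8.58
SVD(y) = [[-0.75, 0.63, 0.19], [-0.57, -0.48, -0.67], [-0.33, -0.61, 0.72]] @ diag([4.453873659417394, 4.127542529968875, 0.0014454224419442735]) @ [[0.54, -0.75, -0.38], [-0.45, -0.63, 0.63], [-0.71, -0.17, -0.68]]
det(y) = 0.03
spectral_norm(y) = 4.45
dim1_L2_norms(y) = [4.24, 3.21, 2.93]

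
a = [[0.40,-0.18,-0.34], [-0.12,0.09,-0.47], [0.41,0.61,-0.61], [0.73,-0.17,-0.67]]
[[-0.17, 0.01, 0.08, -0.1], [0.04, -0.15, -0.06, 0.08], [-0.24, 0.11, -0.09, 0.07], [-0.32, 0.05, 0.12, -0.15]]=a @ [[-0.45, 0.36, 0.15, -0.22], [-0.08, 0.21, -0.21, 0.2], [0.01, 0.27, 0.04, -0.07]]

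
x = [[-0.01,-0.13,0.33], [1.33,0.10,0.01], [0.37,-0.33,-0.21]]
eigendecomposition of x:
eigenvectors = [[(0.09+0.33j),0.09-0.33j,(-0.3+0j)],[(0.85+0j),(0.85-0j),(0.57+0j)],[-0.11+0.39j,-0.11-0.39j,(0.77+0j)]]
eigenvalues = [(0.24+0.51j), (0.24-0.51j), (-0.6+0j)]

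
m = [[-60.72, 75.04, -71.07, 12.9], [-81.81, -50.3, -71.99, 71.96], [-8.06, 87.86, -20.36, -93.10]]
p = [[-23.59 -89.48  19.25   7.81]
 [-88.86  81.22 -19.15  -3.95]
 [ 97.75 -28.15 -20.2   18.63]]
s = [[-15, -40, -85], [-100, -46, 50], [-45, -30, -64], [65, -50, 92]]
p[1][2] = -19.15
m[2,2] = -20.36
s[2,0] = -45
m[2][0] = -8.06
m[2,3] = -93.1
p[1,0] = -88.86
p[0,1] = -89.48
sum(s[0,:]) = -140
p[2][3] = 18.63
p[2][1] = -28.15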